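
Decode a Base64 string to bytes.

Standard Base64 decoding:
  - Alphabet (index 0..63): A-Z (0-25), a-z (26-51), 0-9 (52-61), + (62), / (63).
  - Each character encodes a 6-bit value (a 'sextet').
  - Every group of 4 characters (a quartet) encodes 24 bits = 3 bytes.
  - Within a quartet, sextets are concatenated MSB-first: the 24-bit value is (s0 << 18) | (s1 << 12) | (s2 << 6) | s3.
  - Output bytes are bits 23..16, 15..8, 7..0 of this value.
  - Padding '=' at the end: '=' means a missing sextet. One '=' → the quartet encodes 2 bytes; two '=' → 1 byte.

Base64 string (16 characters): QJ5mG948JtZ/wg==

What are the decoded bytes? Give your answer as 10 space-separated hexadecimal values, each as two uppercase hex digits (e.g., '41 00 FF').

Answer: 40 9E 66 1B DE 3C 26 D6 7F C2

Derivation:
After char 0 ('Q'=16): chars_in_quartet=1 acc=0x10 bytes_emitted=0
After char 1 ('J'=9): chars_in_quartet=2 acc=0x409 bytes_emitted=0
After char 2 ('5'=57): chars_in_quartet=3 acc=0x10279 bytes_emitted=0
After char 3 ('m'=38): chars_in_quartet=4 acc=0x409E66 -> emit 40 9E 66, reset; bytes_emitted=3
After char 4 ('G'=6): chars_in_quartet=1 acc=0x6 bytes_emitted=3
After char 5 ('9'=61): chars_in_quartet=2 acc=0x1BD bytes_emitted=3
After char 6 ('4'=56): chars_in_quartet=3 acc=0x6F78 bytes_emitted=3
After char 7 ('8'=60): chars_in_quartet=4 acc=0x1BDE3C -> emit 1B DE 3C, reset; bytes_emitted=6
After char 8 ('J'=9): chars_in_quartet=1 acc=0x9 bytes_emitted=6
After char 9 ('t'=45): chars_in_quartet=2 acc=0x26D bytes_emitted=6
After char 10 ('Z'=25): chars_in_quartet=3 acc=0x9B59 bytes_emitted=6
After char 11 ('/'=63): chars_in_quartet=4 acc=0x26D67F -> emit 26 D6 7F, reset; bytes_emitted=9
After char 12 ('w'=48): chars_in_quartet=1 acc=0x30 bytes_emitted=9
After char 13 ('g'=32): chars_in_quartet=2 acc=0xC20 bytes_emitted=9
Padding '==': partial quartet acc=0xC20 -> emit C2; bytes_emitted=10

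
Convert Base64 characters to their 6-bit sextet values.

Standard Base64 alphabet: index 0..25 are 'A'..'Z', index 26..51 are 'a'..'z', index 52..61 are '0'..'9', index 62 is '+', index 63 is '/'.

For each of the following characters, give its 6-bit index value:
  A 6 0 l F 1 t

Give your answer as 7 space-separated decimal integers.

Answer: 0 58 52 37 5 53 45

Derivation:
'A': A..Z range, ord('A') − ord('A') = 0
'6': 0..9 range, 52 + ord('6') − ord('0') = 58
'0': 0..9 range, 52 + ord('0') − ord('0') = 52
'l': a..z range, 26 + ord('l') − ord('a') = 37
'F': A..Z range, ord('F') − ord('A') = 5
'1': 0..9 range, 52 + ord('1') − ord('0') = 53
't': a..z range, 26 + ord('t') − ord('a') = 45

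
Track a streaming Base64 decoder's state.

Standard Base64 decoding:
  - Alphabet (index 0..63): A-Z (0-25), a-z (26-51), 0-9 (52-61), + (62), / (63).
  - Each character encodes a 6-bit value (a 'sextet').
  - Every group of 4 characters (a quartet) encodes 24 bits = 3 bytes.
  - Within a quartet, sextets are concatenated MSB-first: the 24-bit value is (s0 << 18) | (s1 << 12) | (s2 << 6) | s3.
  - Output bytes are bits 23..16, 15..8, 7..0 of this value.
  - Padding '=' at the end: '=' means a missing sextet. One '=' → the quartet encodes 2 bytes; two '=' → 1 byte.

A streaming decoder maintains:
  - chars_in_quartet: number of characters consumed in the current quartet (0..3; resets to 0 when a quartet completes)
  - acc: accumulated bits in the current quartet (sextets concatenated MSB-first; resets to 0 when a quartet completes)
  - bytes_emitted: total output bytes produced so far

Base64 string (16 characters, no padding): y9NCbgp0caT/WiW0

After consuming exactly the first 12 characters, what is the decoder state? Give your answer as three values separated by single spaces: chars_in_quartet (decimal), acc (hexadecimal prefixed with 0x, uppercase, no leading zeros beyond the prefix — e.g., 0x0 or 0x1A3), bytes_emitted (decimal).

After char 0 ('y'=50): chars_in_quartet=1 acc=0x32 bytes_emitted=0
After char 1 ('9'=61): chars_in_quartet=2 acc=0xCBD bytes_emitted=0
After char 2 ('N'=13): chars_in_quartet=3 acc=0x32F4D bytes_emitted=0
After char 3 ('C'=2): chars_in_quartet=4 acc=0xCBD342 -> emit CB D3 42, reset; bytes_emitted=3
After char 4 ('b'=27): chars_in_quartet=1 acc=0x1B bytes_emitted=3
After char 5 ('g'=32): chars_in_quartet=2 acc=0x6E0 bytes_emitted=3
After char 6 ('p'=41): chars_in_quartet=3 acc=0x1B829 bytes_emitted=3
After char 7 ('0'=52): chars_in_quartet=4 acc=0x6E0A74 -> emit 6E 0A 74, reset; bytes_emitted=6
After char 8 ('c'=28): chars_in_quartet=1 acc=0x1C bytes_emitted=6
After char 9 ('a'=26): chars_in_quartet=2 acc=0x71A bytes_emitted=6
After char 10 ('T'=19): chars_in_quartet=3 acc=0x1C693 bytes_emitted=6
After char 11 ('/'=63): chars_in_quartet=4 acc=0x71A4FF -> emit 71 A4 FF, reset; bytes_emitted=9

Answer: 0 0x0 9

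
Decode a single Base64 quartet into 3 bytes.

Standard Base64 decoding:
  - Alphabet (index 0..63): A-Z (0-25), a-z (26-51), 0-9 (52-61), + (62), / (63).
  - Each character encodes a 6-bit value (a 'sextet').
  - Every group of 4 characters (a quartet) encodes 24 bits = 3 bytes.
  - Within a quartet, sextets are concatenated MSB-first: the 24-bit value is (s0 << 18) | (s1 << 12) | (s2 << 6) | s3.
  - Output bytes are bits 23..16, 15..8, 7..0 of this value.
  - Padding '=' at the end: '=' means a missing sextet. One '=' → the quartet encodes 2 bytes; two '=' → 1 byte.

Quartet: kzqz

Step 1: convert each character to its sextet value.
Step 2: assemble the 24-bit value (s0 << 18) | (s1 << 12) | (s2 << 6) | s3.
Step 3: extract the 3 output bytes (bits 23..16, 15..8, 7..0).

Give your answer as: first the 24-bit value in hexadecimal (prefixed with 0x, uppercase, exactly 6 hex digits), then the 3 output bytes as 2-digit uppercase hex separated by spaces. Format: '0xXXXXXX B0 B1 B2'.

Answer: 0x933AB3 93 3A B3

Derivation:
Sextets: k=36, z=51, q=42, z=51
24-bit: (36<<18) | (51<<12) | (42<<6) | 51
      = 0x900000 | 0x033000 | 0x000A80 | 0x000033
      = 0x933AB3
Bytes: (v>>16)&0xFF=93, (v>>8)&0xFF=3A, v&0xFF=B3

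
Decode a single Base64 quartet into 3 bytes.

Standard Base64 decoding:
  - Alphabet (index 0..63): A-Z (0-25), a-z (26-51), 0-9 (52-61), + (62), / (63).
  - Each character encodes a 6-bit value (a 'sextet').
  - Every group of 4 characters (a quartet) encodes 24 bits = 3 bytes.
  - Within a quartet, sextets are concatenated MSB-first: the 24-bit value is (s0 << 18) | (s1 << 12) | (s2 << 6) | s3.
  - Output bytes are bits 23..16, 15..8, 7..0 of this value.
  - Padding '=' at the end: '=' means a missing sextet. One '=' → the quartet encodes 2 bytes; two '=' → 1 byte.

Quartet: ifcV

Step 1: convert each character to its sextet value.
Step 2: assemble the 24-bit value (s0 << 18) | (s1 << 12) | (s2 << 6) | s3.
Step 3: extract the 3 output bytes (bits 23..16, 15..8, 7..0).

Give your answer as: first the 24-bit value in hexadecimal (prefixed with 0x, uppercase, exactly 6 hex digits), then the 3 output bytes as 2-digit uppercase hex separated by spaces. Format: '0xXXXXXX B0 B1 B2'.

Answer: 0x89F715 89 F7 15

Derivation:
Sextets: i=34, f=31, c=28, V=21
24-bit: (34<<18) | (31<<12) | (28<<6) | 21
      = 0x880000 | 0x01F000 | 0x000700 | 0x000015
      = 0x89F715
Bytes: (v>>16)&0xFF=89, (v>>8)&0xFF=F7, v&0xFF=15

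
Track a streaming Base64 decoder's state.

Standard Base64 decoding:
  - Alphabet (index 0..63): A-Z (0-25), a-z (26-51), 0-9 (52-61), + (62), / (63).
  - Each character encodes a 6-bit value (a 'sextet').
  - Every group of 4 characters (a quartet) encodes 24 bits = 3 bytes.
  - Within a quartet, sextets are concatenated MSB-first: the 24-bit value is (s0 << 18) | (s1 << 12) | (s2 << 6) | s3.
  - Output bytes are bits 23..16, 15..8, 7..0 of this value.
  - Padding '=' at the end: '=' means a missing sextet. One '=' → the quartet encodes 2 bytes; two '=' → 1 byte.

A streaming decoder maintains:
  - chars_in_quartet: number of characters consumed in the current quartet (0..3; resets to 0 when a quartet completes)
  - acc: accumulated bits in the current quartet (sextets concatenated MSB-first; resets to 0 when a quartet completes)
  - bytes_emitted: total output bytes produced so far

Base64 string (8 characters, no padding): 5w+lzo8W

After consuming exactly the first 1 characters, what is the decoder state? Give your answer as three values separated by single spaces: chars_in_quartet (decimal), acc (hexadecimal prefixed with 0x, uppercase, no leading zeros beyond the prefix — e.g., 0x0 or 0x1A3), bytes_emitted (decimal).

Answer: 1 0x39 0

Derivation:
After char 0 ('5'=57): chars_in_quartet=1 acc=0x39 bytes_emitted=0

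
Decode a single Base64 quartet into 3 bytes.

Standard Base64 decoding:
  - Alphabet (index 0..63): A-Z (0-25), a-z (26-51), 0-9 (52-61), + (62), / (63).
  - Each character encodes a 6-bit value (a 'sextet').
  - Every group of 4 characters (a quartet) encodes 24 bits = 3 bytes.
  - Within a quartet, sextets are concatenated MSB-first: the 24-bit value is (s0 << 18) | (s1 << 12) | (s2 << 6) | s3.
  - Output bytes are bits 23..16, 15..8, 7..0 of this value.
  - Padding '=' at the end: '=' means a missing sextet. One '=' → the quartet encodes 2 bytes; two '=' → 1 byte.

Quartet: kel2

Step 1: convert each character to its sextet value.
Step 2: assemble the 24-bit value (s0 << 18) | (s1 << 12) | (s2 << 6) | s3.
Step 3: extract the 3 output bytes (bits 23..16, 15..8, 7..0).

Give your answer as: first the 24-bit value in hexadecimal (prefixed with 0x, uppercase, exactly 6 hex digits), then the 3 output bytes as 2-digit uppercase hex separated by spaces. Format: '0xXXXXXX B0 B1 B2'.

Sextets: k=36, e=30, l=37, 2=54
24-bit: (36<<18) | (30<<12) | (37<<6) | 54
      = 0x900000 | 0x01E000 | 0x000940 | 0x000036
      = 0x91E976
Bytes: (v>>16)&0xFF=91, (v>>8)&0xFF=E9, v&0xFF=76

Answer: 0x91E976 91 E9 76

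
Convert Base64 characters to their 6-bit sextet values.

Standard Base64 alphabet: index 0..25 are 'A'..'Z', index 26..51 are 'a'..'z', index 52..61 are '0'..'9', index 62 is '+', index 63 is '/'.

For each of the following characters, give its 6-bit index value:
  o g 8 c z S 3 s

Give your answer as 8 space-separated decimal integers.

Answer: 40 32 60 28 51 18 55 44

Derivation:
'o': a..z range, 26 + ord('o') − ord('a') = 40
'g': a..z range, 26 + ord('g') − ord('a') = 32
'8': 0..9 range, 52 + ord('8') − ord('0') = 60
'c': a..z range, 26 + ord('c') − ord('a') = 28
'z': a..z range, 26 + ord('z') − ord('a') = 51
'S': A..Z range, ord('S') − ord('A') = 18
'3': 0..9 range, 52 + ord('3') − ord('0') = 55
's': a..z range, 26 + ord('s') − ord('a') = 44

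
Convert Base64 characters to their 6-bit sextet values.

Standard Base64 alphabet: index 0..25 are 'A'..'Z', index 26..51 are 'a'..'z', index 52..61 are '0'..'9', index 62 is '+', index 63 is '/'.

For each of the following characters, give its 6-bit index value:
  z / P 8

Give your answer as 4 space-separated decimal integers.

'z': a..z range, 26 + ord('z') − ord('a') = 51
'/': index 63
'P': A..Z range, ord('P') − ord('A') = 15
'8': 0..9 range, 52 + ord('8') − ord('0') = 60

Answer: 51 63 15 60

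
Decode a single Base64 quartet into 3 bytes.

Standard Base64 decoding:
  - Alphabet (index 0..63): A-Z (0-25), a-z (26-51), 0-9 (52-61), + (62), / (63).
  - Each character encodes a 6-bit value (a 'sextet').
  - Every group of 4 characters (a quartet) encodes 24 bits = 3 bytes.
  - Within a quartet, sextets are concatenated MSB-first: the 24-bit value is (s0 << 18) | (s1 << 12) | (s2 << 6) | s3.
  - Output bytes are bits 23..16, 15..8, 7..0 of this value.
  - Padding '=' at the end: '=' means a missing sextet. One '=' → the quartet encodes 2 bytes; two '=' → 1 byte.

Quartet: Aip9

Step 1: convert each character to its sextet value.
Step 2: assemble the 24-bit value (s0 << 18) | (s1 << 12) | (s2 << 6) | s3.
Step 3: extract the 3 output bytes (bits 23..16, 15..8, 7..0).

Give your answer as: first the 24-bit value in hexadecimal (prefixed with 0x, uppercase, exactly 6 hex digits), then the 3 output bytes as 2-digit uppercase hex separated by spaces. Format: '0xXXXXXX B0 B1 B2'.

Answer: 0x022A7D 02 2A 7D

Derivation:
Sextets: A=0, i=34, p=41, 9=61
24-bit: (0<<18) | (34<<12) | (41<<6) | 61
      = 0x000000 | 0x022000 | 0x000A40 | 0x00003D
      = 0x022A7D
Bytes: (v>>16)&0xFF=02, (v>>8)&0xFF=2A, v&0xFF=7D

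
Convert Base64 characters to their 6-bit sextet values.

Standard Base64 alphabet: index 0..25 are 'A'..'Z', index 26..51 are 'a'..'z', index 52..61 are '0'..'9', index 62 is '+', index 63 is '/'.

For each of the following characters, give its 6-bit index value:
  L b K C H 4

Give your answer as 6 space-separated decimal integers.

Answer: 11 27 10 2 7 56

Derivation:
'L': A..Z range, ord('L') − ord('A') = 11
'b': a..z range, 26 + ord('b') − ord('a') = 27
'K': A..Z range, ord('K') − ord('A') = 10
'C': A..Z range, ord('C') − ord('A') = 2
'H': A..Z range, ord('H') − ord('A') = 7
'4': 0..9 range, 52 + ord('4') − ord('0') = 56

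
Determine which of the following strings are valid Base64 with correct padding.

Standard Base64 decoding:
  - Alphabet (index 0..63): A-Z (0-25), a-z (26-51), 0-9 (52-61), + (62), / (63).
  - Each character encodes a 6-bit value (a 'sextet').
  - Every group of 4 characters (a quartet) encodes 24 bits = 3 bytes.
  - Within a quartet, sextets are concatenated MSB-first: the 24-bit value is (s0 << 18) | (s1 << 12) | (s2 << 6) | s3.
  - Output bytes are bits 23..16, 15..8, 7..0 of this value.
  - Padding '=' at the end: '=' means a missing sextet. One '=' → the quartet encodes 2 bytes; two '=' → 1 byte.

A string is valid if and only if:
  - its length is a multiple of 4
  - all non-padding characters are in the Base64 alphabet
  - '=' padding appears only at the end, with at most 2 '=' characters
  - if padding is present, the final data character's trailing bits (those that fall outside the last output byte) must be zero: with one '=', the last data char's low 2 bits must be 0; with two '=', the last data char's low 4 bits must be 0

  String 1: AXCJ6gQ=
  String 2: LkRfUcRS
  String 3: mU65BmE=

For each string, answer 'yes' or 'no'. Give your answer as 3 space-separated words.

Answer: yes yes yes

Derivation:
String 1: 'AXCJ6gQ=' → valid
String 2: 'LkRfUcRS' → valid
String 3: 'mU65BmE=' → valid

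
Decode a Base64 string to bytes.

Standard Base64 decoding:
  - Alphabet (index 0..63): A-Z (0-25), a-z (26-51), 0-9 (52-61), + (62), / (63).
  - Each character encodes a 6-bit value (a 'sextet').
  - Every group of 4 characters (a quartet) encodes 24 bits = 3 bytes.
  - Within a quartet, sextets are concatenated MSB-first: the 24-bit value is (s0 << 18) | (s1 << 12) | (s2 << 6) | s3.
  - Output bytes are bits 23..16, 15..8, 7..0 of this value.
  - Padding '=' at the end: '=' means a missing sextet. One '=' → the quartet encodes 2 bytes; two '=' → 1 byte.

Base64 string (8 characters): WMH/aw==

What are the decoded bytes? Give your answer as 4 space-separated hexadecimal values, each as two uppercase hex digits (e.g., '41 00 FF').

Answer: 58 C1 FF 6B

Derivation:
After char 0 ('W'=22): chars_in_quartet=1 acc=0x16 bytes_emitted=0
After char 1 ('M'=12): chars_in_quartet=2 acc=0x58C bytes_emitted=0
After char 2 ('H'=7): chars_in_quartet=3 acc=0x16307 bytes_emitted=0
After char 3 ('/'=63): chars_in_quartet=4 acc=0x58C1FF -> emit 58 C1 FF, reset; bytes_emitted=3
After char 4 ('a'=26): chars_in_quartet=1 acc=0x1A bytes_emitted=3
After char 5 ('w'=48): chars_in_quartet=2 acc=0x6B0 bytes_emitted=3
Padding '==': partial quartet acc=0x6B0 -> emit 6B; bytes_emitted=4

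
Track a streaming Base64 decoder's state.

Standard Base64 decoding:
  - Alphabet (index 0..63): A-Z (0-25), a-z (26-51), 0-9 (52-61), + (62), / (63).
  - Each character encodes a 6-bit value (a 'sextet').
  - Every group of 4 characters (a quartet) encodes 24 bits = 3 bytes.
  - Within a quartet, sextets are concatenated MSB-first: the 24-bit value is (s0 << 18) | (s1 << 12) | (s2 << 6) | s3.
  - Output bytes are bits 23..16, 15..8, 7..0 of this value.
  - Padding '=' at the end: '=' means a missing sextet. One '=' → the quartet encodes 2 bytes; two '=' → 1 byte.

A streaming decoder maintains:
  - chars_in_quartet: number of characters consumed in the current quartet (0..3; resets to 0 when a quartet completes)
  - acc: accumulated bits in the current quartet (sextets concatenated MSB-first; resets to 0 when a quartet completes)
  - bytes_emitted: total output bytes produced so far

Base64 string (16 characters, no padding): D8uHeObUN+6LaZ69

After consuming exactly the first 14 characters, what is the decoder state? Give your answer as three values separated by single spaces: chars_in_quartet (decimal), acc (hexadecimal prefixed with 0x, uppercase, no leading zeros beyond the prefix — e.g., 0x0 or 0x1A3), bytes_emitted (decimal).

After char 0 ('D'=3): chars_in_quartet=1 acc=0x3 bytes_emitted=0
After char 1 ('8'=60): chars_in_quartet=2 acc=0xFC bytes_emitted=0
After char 2 ('u'=46): chars_in_quartet=3 acc=0x3F2E bytes_emitted=0
After char 3 ('H'=7): chars_in_quartet=4 acc=0xFCB87 -> emit 0F CB 87, reset; bytes_emitted=3
After char 4 ('e'=30): chars_in_quartet=1 acc=0x1E bytes_emitted=3
After char 5 ('O'=14): chars_in_quartet=2 acc=0x78E bytes_emitted=3
After char 6 ('b'=27): chars_in_quartet=3 acc=0x1E39B bytes_emitted=3
After char 7 ('U'=20): chars_in_quartet=4 acc=0x78E6D4 -> emit 78 E6 D4, reset; bytes_emitted=6
After char 8 ('N'=13): chars_in_quartet=1 acc=0xD bytes_emitted=6
After char 9 ('+'=62): chars_in_quartet=2 acc=0x37E bytes_emitted=6
After char 10 ('6'=58): chars_in_quartet=3 acc=0xDFBA bytes_emitted=6
After char 11 ('L'=11): chars_in_quartet=4 acc=0x37EE8B -> emit 37 EE 8B, reset; bytes_emitted=9
After char 12 ('a'=26): chars_in_quartet=1 acc=0x1A bytes_emitted=9
After char 13 ('Z'=25): chars_in_quartet=2 acc=0x699 bytes_emitted=9

Answer: 2 0x699 9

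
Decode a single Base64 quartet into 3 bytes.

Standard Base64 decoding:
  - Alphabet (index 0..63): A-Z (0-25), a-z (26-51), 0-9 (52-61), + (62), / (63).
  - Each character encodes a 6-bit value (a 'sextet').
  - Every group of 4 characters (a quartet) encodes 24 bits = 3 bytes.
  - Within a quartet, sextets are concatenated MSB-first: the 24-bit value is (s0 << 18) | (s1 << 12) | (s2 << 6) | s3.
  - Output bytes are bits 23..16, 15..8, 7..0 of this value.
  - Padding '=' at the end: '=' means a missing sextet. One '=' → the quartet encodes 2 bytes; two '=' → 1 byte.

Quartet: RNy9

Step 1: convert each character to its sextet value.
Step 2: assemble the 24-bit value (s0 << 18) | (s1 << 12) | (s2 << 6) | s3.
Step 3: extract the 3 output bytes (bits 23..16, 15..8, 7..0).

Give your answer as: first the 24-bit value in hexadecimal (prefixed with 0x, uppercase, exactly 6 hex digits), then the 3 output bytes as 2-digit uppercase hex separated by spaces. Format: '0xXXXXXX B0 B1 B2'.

Answer: 0x44DCBD 44 DC BD

Derivation:
Sextets: R=17, N=13, y=50, 9=61
24-bit: (17<<18) | (13<<12) | (50<<6) | 61
      = 0x440000 | 0x00D000 | 0x000C80 | 0x00003D
      = 0x44DCBD
Bytes: (v>>16)&0xFF=44, (v>>8)&0xFF=DC, v&0xFF=BD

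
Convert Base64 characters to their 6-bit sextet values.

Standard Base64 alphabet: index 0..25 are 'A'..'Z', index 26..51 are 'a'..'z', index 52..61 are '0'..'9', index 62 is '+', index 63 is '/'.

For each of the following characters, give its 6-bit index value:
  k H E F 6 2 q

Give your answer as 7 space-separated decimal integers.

'k': a..z range, 26 + ord('k') − ord('a') = 36
'H': A..Z range, ord('H') − ord('A') = 7
'E': A..Z range, ord('E') − ord('A') = 4
'F': A..Z range, ord('F') − ord('A') = 5
'6': 0..9 range, 52 + ord('6') − ord('0') = 58
'2': 0..9 range, 52 + ord('2') − ord('0') = 54
'q': a..z range, 26 + ord('q') − ord('a') = 42

Answer: 36 7 4 5 58 54 42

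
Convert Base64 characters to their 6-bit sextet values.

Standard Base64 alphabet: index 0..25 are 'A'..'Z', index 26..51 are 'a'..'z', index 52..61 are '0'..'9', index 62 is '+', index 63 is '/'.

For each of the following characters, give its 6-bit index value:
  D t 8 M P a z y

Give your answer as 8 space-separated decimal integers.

'D': A..Z range, ord('D') − ord('A') = 3
't': a..z range, 26 + ord('t') − ord('a') = 45
'8': 0..9 range, 52 + ord('8') − ord('0') = 60
'M': A..Z range, ord('M') − ord('A') = 12
'P': A..Z range, ord('P') − ord('A') = 15
'a': a..z range, 26 + ord('a') − ord('a') = 26
'z': a..z range, 26 + ord('z') − ord('a') = 51
'y': a..z range, 26 + ord('y') − ord('a') = 50

Answer: 3 45 60 12 15 26 51 50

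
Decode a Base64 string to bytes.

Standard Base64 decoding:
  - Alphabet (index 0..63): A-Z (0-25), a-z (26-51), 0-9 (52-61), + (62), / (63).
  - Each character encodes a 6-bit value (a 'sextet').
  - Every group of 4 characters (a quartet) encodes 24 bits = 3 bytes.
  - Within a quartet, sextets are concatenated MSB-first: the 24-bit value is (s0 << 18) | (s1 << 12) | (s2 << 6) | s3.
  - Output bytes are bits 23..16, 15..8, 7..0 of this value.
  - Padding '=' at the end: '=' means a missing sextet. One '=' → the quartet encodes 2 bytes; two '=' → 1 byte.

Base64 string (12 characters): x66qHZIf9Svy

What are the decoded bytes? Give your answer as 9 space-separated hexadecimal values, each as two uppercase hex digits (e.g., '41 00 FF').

Answer: C7 AE AA 1D 92 1F F5 2B F2

Derivation:
After char 0 ('x'=49): chars_in_quartet=1 acc=0x31 bytes_emitted=0
After char 1 ('6'=58): chars_in_quartet=2 acc=0xC7A bytes_emitted=0
After char 2 ('6'=58): chars_in_quartet=3 acc=0x31EBA bytes_emitted=0
After char 3 ('q'=42): chars_in_quartet=4 acc=0xC7AEAA -> emit C7 AE AA, reset; bytes_emitted=3
After char 4 ('H'=7): chars_in_quartet=1 acc=0x7 bytes_emitted=3
After char 5 ('Z'=25): chars_in_quartet=2 acc=0x1D9 bytes_emitted=3
After char 6 ('I'=8): chars_in_quartet=3 acc=0x7648 bytes_emitted=3
After char 7 ('f'=31): chars_in_quartet=4 acc=0x1D921F -> emit 1D 92 1F, reset; bytes_emitted=6
After char 8 ('9'=61): chars_in_quartet=1 acc=0x3D bytes_emitted=6
After char 9 ('S'=18): chars_in_quartet=2 acc=0xF52 bytes_emitted=6
After char 10 ('v'=47): chars_in_quartet=3 acc=0x3D4AF bytes_emitted=6
After char 11 ('y'=50): chars_in_quartet=4 acc=0xF52BF2 -> emit F5 2B F2, reset; bytes_emitted=9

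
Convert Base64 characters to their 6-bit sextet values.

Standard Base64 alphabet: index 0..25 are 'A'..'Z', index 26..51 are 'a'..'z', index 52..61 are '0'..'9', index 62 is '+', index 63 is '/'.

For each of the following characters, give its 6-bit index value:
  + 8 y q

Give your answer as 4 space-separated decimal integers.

Answer: 62 60 50 42

Derivation:
'+': index 62
'8': 0..9 range, 52 + ord('8') − ord('0') = 60
'y': a..z range, 26 + ord('y') − ord('a') = 50
'q': a..z range, 26 + ord('q') − ord('a') = 42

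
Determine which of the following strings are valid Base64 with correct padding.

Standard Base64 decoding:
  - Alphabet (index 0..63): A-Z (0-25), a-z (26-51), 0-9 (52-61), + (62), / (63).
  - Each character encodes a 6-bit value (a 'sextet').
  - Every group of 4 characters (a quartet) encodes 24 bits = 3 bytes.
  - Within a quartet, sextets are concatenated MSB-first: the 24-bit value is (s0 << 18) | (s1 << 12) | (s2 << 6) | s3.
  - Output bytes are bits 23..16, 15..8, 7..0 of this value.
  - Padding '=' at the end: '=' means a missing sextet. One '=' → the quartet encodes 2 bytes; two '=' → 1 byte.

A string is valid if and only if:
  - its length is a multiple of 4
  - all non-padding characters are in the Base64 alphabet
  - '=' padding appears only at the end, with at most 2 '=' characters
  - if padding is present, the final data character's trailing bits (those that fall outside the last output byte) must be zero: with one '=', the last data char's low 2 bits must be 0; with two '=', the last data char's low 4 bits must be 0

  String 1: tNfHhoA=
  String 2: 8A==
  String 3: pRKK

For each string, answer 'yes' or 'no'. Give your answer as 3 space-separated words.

Answer: yes yes yes

Derivation:
String 1: 'tNfHhoA=' → valid
String 2: '8A==' → valid
String 3: 'pRKK' → valid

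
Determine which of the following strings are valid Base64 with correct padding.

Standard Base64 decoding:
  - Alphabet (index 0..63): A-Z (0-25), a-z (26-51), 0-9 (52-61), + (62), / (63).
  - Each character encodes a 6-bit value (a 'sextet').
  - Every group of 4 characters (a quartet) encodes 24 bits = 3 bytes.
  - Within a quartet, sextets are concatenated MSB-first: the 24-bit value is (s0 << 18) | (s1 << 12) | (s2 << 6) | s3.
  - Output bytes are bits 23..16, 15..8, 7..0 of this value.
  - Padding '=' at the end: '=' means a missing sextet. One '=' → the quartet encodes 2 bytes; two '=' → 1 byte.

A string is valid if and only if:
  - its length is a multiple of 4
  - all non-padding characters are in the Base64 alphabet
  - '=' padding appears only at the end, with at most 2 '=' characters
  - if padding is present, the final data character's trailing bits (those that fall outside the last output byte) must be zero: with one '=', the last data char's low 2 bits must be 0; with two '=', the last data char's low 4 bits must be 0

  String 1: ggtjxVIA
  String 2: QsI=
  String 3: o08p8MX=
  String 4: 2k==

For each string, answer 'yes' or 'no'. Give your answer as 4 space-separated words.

Answer: yes yes no no

Derivation:
String 1: 'ggtjxVIA' → valid
String 2: 'QsI=' → valid
String 3: 'o08p8MX=' → invalid (bad trailing bits)
String 4: '2k==' → invalid (bad trailing bits)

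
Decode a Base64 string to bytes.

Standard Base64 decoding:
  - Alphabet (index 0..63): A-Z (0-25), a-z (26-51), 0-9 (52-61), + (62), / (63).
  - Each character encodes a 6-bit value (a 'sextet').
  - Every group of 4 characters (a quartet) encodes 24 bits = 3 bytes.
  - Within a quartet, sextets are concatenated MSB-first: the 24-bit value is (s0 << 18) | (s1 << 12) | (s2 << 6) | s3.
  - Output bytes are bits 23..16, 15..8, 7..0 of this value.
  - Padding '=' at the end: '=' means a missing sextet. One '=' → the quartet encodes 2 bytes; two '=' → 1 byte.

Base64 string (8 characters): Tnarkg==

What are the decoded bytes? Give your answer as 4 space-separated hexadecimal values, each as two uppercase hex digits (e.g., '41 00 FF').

Answer: 4E 76 AB 92

Derivation:
After char 0 ('T'=19): chars_in_quartet=1 acc=0x13 bytes_emitted=0
After char 1 ('n'=39): chars_in_quartet=2 acc=0x4E7 bytes_emitted=0
After char 2 ('a'=26): chars_in_quartet=3 acc=0x139DA bytes_emitted=0
After char 3 ('r'=43): chars_in_quartet=4 acc=0x4E76AB -> emit 4E 76 AB, reset; bytes_emitted=3
After char 4 ('k'=36): chars_in_quartet=1 acc=0x24 bytes_emitted=3
After char 5 ('g'=32): chars_in_quartet=2 acc=0x920 bytes_emitted=3
Padding '==': partial quartet acc=0x920 -> emit 92; bytes_emitted=4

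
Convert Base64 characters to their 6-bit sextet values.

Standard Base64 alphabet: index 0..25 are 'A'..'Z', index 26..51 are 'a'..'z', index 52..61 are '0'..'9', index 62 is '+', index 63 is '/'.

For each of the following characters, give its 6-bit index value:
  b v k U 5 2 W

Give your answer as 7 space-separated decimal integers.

'b': a..z range, 26 + ord('b') − ord('a') = 27
'v': a..z range, 26 + ord('v') − ord('a') = 47
'k': a..z range, 26 + ord('k') − ord('a') = 36
'U': A..Z range, ord('U') − ord('A') = 20
'5': 0..9 range, 52 + ord('5') − ord('0') = 57
'2': 0..9 range, 52 + ord('2') − ord('0') = 54
'W': A..Z range, ord('W') − ord('A') = 22

Answer: 27 47 36 20 57 54 22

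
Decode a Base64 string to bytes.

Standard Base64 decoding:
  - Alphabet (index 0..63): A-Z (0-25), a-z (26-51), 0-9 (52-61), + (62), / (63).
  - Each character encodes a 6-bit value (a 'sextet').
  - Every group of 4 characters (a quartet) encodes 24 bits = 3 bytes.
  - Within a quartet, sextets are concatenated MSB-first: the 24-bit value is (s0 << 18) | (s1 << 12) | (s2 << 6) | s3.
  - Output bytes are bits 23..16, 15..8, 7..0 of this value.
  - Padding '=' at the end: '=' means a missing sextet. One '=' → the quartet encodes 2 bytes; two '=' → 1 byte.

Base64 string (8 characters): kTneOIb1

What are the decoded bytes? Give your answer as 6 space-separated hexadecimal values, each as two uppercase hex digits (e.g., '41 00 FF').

After char 0 ('k'=36): chars_in_quartet=1 acc=0x24 bytes_emitted=0
After char 1 ('T'=19): chars_in_quartet=2 acc=0x913 bytes_emitted=0
After char 2 ('n'=39): chars_in_quartet=3 acc=0x244E7 bytes_emitted=0
After char 3 ('e'=30): chars_in_quartet=4 acc=0x9139DE -> emit 91 39 DE, reset; bytes_emitted=3
After char 4 ('O'=14): chars_in_quartet=1 acc=0xE bytes_emitted=3
After char 5 ('I'=8): chars_in_quartet=2 acc=0x388 bytes_emitted=3
After char 6 ('b'=27): chars_in_quartet=3 acc=0xE21B bytes_emitted=3
After char 7 ('1'=53): chars_in_quartet=4 acc=0x3886F5 -> emit 38 86 F5, reset; bytes_emitted=6

Answer: 91 39 DE 38 86 F5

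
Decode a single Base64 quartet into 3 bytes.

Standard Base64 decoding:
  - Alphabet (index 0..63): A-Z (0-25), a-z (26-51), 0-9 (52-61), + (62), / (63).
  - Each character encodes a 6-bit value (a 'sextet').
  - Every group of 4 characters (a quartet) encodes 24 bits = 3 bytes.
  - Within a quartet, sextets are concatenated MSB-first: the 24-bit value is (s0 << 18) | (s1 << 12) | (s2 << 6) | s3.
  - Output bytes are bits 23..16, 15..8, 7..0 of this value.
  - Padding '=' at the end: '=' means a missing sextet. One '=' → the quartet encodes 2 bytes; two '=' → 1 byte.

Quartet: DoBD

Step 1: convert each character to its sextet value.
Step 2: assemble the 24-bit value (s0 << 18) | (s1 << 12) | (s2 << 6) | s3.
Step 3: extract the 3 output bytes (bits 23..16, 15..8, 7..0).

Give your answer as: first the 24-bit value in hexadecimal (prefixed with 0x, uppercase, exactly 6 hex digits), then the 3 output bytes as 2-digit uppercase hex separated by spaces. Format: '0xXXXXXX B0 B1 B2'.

Sextets: D=3, o=40, B=1, D=3
24-bit: (3<<18) | (40<<12) | (1<<6) | 3
      = 0x0C0000 | 0x028000 | 0x000040 | 0x000003
      = 0x0E8043
Bytes: (v>>16)&0xFF=0E, (v>>8)&0xFF=80, v&0xFF=43

Answer: 0x0E8043 0E 80 43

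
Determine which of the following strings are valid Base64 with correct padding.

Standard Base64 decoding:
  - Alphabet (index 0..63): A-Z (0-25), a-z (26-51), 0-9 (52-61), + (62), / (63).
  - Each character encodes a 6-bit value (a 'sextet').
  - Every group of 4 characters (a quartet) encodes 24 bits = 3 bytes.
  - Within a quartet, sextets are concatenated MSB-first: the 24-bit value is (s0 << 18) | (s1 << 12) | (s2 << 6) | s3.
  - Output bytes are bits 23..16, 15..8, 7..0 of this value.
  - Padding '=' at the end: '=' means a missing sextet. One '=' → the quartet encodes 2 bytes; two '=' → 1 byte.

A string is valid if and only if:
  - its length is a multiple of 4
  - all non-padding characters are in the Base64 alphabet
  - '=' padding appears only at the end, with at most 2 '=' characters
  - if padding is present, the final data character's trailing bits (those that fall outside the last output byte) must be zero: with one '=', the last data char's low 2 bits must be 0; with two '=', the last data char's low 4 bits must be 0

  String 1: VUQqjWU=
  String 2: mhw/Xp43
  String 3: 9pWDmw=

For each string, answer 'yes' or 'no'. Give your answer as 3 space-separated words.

Answer: yes yes no

Derivation:
String 1: 'VUQqjWU=' → valid
String 2: 'mhw/Xp43' → valid
String 3: '9pWDmw=' → invalid (len=7 not mult of 4)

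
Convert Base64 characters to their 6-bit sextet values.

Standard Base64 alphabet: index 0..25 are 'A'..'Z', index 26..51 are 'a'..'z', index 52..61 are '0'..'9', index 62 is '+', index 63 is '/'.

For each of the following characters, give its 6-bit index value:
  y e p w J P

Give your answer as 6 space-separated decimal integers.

Answer: 50 30 41 48 9 15

Derivation:
'y': a..z range, 26 + ord('y') − ord('a') = 50
'e': a..z range, 26 + ord('e') − ord('a') = 30
'p': a..z range, 26 + ord('p') − ord('a') = 41
'w': a..z range, 26 + ord('w') − ord('a') = 48
'J': A..Z range, ord('J') − ord('A') = 9
'P': A..Z range, ord('P') − ord('A') = 15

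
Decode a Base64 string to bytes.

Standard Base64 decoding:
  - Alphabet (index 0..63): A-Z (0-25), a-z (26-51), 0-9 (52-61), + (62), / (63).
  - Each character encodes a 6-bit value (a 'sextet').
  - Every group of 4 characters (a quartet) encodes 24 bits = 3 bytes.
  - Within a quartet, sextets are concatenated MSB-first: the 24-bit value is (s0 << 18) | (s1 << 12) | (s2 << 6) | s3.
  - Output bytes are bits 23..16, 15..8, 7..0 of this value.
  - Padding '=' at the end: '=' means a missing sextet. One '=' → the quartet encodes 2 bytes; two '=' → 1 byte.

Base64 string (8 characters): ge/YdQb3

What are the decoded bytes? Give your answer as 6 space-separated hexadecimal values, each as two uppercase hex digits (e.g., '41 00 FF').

Answer: 81 EF D8 75 06 F7

Derivation:
After char 0 ('g'=32): chars_in_quartet=1 acc=0x20 bytes_emitted=0
After char 1 ('e'=30): chars_in_quartet=2 acc=0x81E bytes_emitted=0
After char 2 ('/'=63): chars_in_quartet=3 acc=0x207BF bytes_emitted=0
After char 3 ('Y'=24): chars_in_quartet=4 acc=0x81EFD8 -> emit 81 EF D8, reset; bytes_emitted=3
After char 4 ('d'=29): chars_in_quartet=1 acc=0x1D bytes_emitted=3
After char 5 ('Q'=16): chars_in_quartet=2 acc=0x750 bytes_emitted=3
After char 6 ('b'=27): chars_in_quartet=3 acc=0x1D41B bytes_emitted=3
After char 7 ('3'=55): chars_in_quartet=4 acc=0x7506F7 -> emit 75 06 F7, reset; bytes_emitted=6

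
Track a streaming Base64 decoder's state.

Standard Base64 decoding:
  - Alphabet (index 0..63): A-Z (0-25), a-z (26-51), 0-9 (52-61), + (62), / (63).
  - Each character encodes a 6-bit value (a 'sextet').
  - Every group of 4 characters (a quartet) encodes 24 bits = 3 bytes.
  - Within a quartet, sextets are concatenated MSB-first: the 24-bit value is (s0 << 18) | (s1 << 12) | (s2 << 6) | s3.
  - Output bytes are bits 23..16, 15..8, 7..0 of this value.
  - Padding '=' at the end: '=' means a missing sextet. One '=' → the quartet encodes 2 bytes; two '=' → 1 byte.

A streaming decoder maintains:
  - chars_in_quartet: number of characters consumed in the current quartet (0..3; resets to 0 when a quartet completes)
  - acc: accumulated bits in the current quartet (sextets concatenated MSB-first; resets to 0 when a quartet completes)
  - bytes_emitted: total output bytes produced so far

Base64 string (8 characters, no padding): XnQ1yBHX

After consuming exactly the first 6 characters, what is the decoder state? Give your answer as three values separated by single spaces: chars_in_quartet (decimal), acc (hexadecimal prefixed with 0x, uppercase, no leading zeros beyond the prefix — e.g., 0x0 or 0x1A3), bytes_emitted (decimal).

After char 0 ('X'=23): chars_in_quartet=1 acc=0x17 bytes_emitted=0
After char 1 ('n'=39): chars_in_quartet=2 acc=0x5E7 bytes_emitted=0
After char 2 ('Q'=16): chars_in_quartet=3 acc=0x179D0 bytes_emitted=0
After char 3 ('1'=53): chars_in_quartet=4 acc=0x5E7435 -> emit 5E 74 35, reset; bytes_emitted=3
After char 4 ('y'=50): chars_in_quartet=1 acc=0x32 bytes_emitted=3
After char 5 ('B'=1): chars_in_quartet=2 acc=0xC81 bytes_emitted=3

Answer: 2 0xC81 3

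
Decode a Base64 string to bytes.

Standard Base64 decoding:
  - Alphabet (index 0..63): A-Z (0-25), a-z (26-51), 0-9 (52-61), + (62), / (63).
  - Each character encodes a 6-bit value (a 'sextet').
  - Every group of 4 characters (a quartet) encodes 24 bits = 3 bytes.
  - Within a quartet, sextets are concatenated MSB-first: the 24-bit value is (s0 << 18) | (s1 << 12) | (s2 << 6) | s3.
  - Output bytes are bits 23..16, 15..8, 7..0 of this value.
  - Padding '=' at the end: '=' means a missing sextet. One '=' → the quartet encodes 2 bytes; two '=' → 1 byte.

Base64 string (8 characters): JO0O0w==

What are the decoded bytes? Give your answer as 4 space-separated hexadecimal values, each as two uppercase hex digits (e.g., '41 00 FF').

After char 0 ('J'=9): chars_in_quartet=1 acc=0x9 bytes_emitted=0
After char 1 ('O'=14): chars_in_quartet=2 acc=0x24E bytes_emitted=0
After char 2 ('0'=52): chars_in_quartet=3 acc=0x93B4 bytes_emitted=0
After char 3 ('O'=14): chars_in_quartet=4 acc=0x24ED0E -> emit 24 ED 0E, reset; bytes_emitted=3
After char 4 ('0'=52): chars_in_quartet=1 acc=0x34 bytes_emitted=3
After char 5 ('w'=48): chars_in_quartet=2 acc=0xD30 bytes_emitted=3
Padding '==': partial quartet acc=0xD30 -> emit D3; bytes_emitted=4

Answer: 24 ED 0E D3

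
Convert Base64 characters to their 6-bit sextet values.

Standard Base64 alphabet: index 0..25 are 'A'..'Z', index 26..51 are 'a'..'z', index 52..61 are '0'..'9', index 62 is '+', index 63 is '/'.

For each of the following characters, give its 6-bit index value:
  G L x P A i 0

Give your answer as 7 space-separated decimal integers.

Answer: 6 11 49 15 0 34 52

Derivation:
'G': A..Z range, ord('G') − ord('A') = 6
'L': A..Z range, ord('L') − ord('A') = 11
'x': a..z range, 26 + ord('x') − ord('a') = 49
'P': A..Z range, ord('P') − ord('A') = 15
'A': A..Z range, ord('A') − ord('A') = 0
'i': a..z range, 26 + ord('i') − ord('a') = 34
'0': 0..9 range, 52 + ord('0') − ord('0') = 52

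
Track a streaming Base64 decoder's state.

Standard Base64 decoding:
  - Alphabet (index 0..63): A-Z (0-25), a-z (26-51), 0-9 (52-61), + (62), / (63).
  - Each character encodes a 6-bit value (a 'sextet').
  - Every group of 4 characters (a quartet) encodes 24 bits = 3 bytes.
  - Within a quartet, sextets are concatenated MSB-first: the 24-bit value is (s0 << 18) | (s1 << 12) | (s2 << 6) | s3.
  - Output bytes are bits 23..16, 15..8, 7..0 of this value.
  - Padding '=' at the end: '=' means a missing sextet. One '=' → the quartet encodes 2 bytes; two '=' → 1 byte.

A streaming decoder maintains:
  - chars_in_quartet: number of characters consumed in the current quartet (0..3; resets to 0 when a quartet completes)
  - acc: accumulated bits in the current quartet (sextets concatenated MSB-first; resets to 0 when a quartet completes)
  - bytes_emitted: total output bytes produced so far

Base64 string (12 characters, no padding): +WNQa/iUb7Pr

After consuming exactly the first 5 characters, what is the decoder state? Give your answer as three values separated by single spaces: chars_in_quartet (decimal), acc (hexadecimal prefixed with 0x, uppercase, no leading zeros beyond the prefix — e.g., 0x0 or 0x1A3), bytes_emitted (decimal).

After char 0 ('+'=62): chars_in_quartet=1 acc=0x3E bytes_emitted=0
After char 1 ('W'=22): chars_in_quartet=2 acc=0xF96 bytes_emitted=0
After char 2 ('N'=13): chars_in_quartet=3 acc=0x3E58D bytes_emitted=0
After char 3 ('Q'=16): chars_in_quartet=4 acc=0xF96350 -> emit F9 63 50, reset; bytes_emitted=3
After char 4 ('a'=26): chars_in_quartet=1 acc=0x1A bytes_emitted=3

Answer: 1 0x1A 3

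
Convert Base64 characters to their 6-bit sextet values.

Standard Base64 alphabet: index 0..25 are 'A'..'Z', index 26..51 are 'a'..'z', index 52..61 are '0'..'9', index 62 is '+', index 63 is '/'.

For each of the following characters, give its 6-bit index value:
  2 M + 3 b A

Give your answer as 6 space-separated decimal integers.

Answer: 54 12 62 55 27 0

Derivation:
'2': 0..9 range, 52 + ord('2') − ord('0') = 54
'M': A..Z range, ord('M') − ord('A') = 12
'+': index 62
'3': 0..9 range, 52 + ord('3') − ord('0') = 55
'b': a..z range, 26 + ord('b') − ord('a') = 27
'A': A..Z range, ord('A') − ord('A') = 0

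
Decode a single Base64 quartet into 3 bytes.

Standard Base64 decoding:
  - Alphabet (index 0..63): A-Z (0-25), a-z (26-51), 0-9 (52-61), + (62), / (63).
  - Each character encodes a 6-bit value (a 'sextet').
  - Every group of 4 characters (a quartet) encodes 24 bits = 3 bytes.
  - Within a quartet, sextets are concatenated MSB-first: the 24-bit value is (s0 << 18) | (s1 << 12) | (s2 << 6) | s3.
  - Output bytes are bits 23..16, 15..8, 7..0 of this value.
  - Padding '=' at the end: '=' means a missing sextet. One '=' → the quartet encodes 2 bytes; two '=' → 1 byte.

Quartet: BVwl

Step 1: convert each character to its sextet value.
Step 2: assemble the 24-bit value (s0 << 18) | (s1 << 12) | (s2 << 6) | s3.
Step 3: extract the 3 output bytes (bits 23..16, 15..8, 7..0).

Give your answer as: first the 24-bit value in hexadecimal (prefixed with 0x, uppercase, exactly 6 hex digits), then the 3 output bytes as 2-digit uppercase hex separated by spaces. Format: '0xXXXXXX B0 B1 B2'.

Sextets: B=1, V=21, w=48, l=37
24-bit: (1<<18) | (21<<12) | (48<<6) | 37
      = 0x040000 | 0x015000 | 0x000C00 | 0x000025
      = 0x055C25
Bytes: (v>>16)&0xFF=05, (v>>8)&0xFF=5C, v&0xFF=25

Answer: 0x055C25 05 5C 25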